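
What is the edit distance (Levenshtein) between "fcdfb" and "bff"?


Computing edit distance: "fcdfb" -> "bff"
DP table:
           b    f    f
      0    1    2    3
  f   1    1    1    2
  c   2    2    2    2
  d   3    3    3    3
  f   4    4    3    3
  b   5    4    4    4
Edit distance = dp[5][3] = 4

4


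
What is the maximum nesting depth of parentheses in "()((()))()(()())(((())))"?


Input: "()((()))()(()())(((())))"
Tracking depth:
  Position 0 '(': depth becomes 1
  Position 1 ')': depth becomes 0
  Position 2 '(': depth becomes 1
  Position 3 '(': depth becomes 2
  Position 4 '(': depth becomes 3
  Position 5 ')': depth becomes 2
  Position 6 ')': depth becomes 1
  Position 7 ')': depth becomes 0
  Position 8 '(': depth becomes 1
  Position 9 ')': depth becomes 0
  Position 10 '(': depth becomes 1
  Position 11 '(': depth becomes 2
  Position 12 ')': depth becomes 1
  Position 13 '(': depth becomes 2
  Position 14 ')': depth becomes 1
  Position 15 ')': depth becomes 0
  Position 16 '(': depth becomes 1
  Position 17 '(': depth becomes 2
  Position 18 '(': depth becomes 3
  Position 19 '(': depth becomes 4
  Position 20 ')': depth becomes 3
  Position 21 ')': depth becomes 2
  Position 22 ')': depth becomes 1
  Position 23 ')': depth becomes 0
Maximum depth reached: 4

4


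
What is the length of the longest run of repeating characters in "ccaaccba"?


Input: "ccaaccba"
Scanning for longest run:
  Position 1 ('c'): continues run of 'c', length=2
  Position 2 ('a'): new char, reset run to 1
  Position 3 ('a'): continues run of 'a', length=2
  Position 4 ('c'): new char, reset run to 1
  Position 5 ('c'): continues run of 'c', length=2
  Position 6 ('b'): new char, reset run to 1
  Position 7 ('a'): new char, reset run to 1
Longest run: 'c' with length 2

2


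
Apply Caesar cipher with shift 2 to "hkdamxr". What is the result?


Caesar cipher: shift "hkdamxr" by 2
  'h' (pos 7) + 2 = pos 9 = 'j'
  'k' (pos 10) + 2 = pos 12 = 'm'
  'd' (pos 3) + 2 = pos 5 = 'f'
  'a' (pos 0) + 2 = pos 2 = 'c'
  'm' (pos 12) + 2 = pos 14 = 'o'
  'x' (pos 23) + 2 = pos 25 = 'z'
  'r' (pos 17) + 2 = pos 19 = 't'
Result: jmfcozt

jmfcozt


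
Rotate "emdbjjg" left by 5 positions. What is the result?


Input: "emdbjjg", rotate left by 5
First 5 characters: "emdbj"
Remaining characters: "jg"
Concatenate remaining + first: "jg" + "emdbj" = "jgemdbj"

jgemdbj


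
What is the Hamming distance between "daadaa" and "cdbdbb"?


Comparing "daadaa" and "cdbdbb" position by position:
  Position 0: 'd' vs 'c' => differ
  Position 1: 'a' vs 'd' => differ
  Position 2: 'a' vs 'b' => differ
  Position 3: 'd' vs 'd' => same
  Position 4: 'a' vs 'b' => differ
  Position 5: 'a' vs 'b' => differ
Total differences (Hamming distance): 5

5


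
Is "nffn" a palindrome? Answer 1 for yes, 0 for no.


Input: nffn
Reversed: nffn
  Compare pos 0 ('n') with pos 3 ('n'): match
  Compare pos 1 ('f') with pos 2 ('f'): match
Result: palindrome

1


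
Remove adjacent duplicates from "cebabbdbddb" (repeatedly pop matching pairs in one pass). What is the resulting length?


Input: cebabbdbddb
Stack-based adjacent duplicate removal:
  Read 'c': push. Stack: c
  Read 'e': push. Stack: ce
  Read 'b': push. Stack: ceb
  Read 'a': push. Stack: ceba
  Read 'b': push. Stack: cebab
  Read 'b': matches stack top 'b' => pop. Stack: ceba
  Read 'd': push. Stack: cebad
  Read 'b': push. Stack: cebadb
  Read 'd': push. Stack: cebadbd
  Read 'd': matches stack top 'd' => pop. Stack: cebadb
  Read 'b': matches stack top 'b' => pop. Stack: cebad
Final stack: "cebad" (length 5)

5


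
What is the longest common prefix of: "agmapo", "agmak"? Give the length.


Words: agmapo, agmak
  Position 0: all 'a' => match
  Position 1: all 'g' => match
  Position 2: all 'm' => match
  Position 3: all 'a' => match
  Position 4: ('p', 'k') => mismatch, stop
LCP = "agma" (length 4)

4


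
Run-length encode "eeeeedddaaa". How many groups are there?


Input: eeeeedddaaa
Scanning for consecutive runs:
  Group 1: 'e' x 5 (positions 0-4)
  Group 2: 'd' x 3 (positions 5-7)
  Group 3: 'a' x 3 (positions 8-10)
Total groups: 3

3


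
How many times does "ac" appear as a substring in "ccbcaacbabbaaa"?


Searching for "ac" in "ccbcaacbabbaaa"
Scanning each position:
  Position 0: "cc" => no
  Position 1: "cb" => no
  Position 2: "bc" => no
  Position 3: "ca" => no
  Position 4: "aa" => no
  Position 5: "ac" => MATCH
  Position 6: "cb" => no
  Position 7: "ba" => no
  Position 8: "ab" => no
  Position 9: "bb" => no
  Position 10: "ba" => no
  Position 11: "aa" => no
  Position 12: "aa" => no
Total occurrences: 1

1


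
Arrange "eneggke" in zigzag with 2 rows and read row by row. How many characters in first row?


Zigzag "eneggke" into 2 rows:
Placing characters:
  'e' => row 0
  'n' => row 1
  'e' => row 0
  'g' => row 1
  'g' => row 0
  'k' => row 1
  'e' => row 0
Rows:
  Row 0: "eege"
  Row 1: "ngk"
First row length: 4

4


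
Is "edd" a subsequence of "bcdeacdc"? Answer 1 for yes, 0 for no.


Check if "edd" is a subsequence of "bcdeacdc"
Greedy scan:
  Position 0 ('b'): no match needed
  Position 1 ('c'): no match needed
  Position 2 ('d'): no match needed
  Position 3 ('e'): matches sub[0] = 'e'
  Position 4 ('a'): no match needed
  Position 5 ('c'): no match needed
  Position 6 ('d'): matches sub[1] = 'd'
  Position 7 ('c'): no match needed
Only matched 2/3 characters => not a subsequence

0


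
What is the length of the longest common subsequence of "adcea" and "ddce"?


LCS of "adcea" and "ddce"
DP table:
           d    d    c    e
      0    0    0    0    0
  a   0    0    0    0    0
  d   0    1    1    1    1
  c   0    1    1    2    2
  e   0    1    1    2    3
  a   0    1    1    2    3
LCS length = dp[5][4] = 3

3


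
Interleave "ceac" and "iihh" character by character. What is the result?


Interleaving "ceac" and "iihh":
  Position 0: 'c' from first, 'i' from second => "ci"
  Position 1: 'e' from first, 'i' from second => "ei"
  Position 2: 'a' from first, 'h' from second => "ah"
  Position 3: 'c' from first, 'h' from second => "ch"
Result: cieiahch

cieiahch


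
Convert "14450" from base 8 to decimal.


Input: "14450" in base 8
Positional expansion:
  Digit '1' (value 1) x 8^4 = 4096
  Digit '4' (value 4) x 8^3 = 2048
  Digit '4' (value 4) x 8^2 = 256
  Digit '5' (value 5) x 8^1 = 40
  Digit '0' (value 0) x 8^0 = 0
Sum = 6440

6440


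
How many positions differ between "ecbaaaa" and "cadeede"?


Comparing "ecbaaaa" and "cadeede" position by position:
  Position 0: 'e' vs 'c' => DIFFER
  Position 1: 'c' vs 'a' => DIFFER
  Position 2: 'b' vs 'd' => DIFFER
  Position 3: 'a' vs 'e' => DIFFER
  Position 4: 'a' vs 'e' => DIFFER
  Position 5: 'a' vs 'd' => DIFFER
  Position 6: 'a' vs 'e' => DIFFER
Positions that differ: 7

7


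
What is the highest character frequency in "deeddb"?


Input: deeddb
Character counts:
  'b': 1
  'd': 3
  'e': 2
Maximum frequency: 3

3


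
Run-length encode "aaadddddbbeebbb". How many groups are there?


Input: aaadddddbbeebbb
Scanning for consecutive runs:
  Group 1: 'a' x 3 (positions 0-2)
  Group 2: 'd' x 5 (positions 3-7)
  Group 3: 'b' x 2 (positions 8-9)
  Group 4: 'e' x 2 (positions 10-11)
  Group 5: 'b' x 3 (positions 12-14)
Total groups: 5

5


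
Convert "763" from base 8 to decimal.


Input: "763" in base 8
Positional expansion:
  Digit '7' (value 7) x 8^2 = 448
  Digit '6' (value 6) x 8^1 = 48
  Digit '3' (value 3) x 8^0 = 3
Sum = 499

499


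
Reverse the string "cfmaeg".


Input: cfmaeg
Reading characters right to left:
  Position 5: 'g'
  Position 4: 'e'
  Position 3: 'a'
  Position 2: 'm'
  Position 1: 'f'
  Position 0: 'c'
Reversed: geamfc

geamfc


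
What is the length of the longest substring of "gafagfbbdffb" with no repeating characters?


Input: "gafagfbbdffb"
Sliding window (track last position of each char):
  Position 0 ('g'): window [0,0] length 1 -- new best
  Position 1 ('a'): window [0,1] length 2 -- new best
  Position 2 ('f'): window [0,2] length 3 -- new best
  Position 3 ('a'): repeat (last at 1), move window start to 2
  Position 3 ('a'): window [2,3] length 2
  Position 4 ('g'): window [2,4] length 3
  Position 5 ('f'): repeat (last at 2), move window start to 3
  Position 5 ('f'): window [3,5] length 3
  Position 6 ('b'): window [3,6] length 4 -- new best
  Position 7 ('b'): repeat (last at 6), move window start to 7
  Position 7 ('b'): window [7,7] length 1
  Position 8 ('d'): window [7,8] length 2
  Position 9 ('f'): window [7,9] length 3
  Position 10 ('f'): repeat (last at 9), move window start to 10
  Position 10 ('f'): window [10,10] length 1
  Position 11 ('b'): window [10,11] length 2
Longest substring with no repeats: "agfb" with length 4

4


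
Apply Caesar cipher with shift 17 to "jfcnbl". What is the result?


Caesar cipher: shift "jfcnbl" by 17
  'j' (pos 9) + 17 = pos 0 = 'a'
  'f' (pos 5) + 17 = pos 22 = 'w'
  'c' (pos 2) + 17 = pos 19 = 't'
  'n' (pos 13) + 17 = pos 4 = 'e'
  'b' (pos 1) + 17 = pos 18 = 's'
  'l' (pos 11) + 17 = pos 2 = 'c'
Result: awtesc

awtesc


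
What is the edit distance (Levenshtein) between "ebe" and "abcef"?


Computing edit distance: "ebe" -> "abcef"
DP table:
           a    b    c    e    f
      0    1    2    3    4    5
  e   1    1    2    3    3    4
  b   2    2    1    2    3    4
  e   3    3    2    2    2    3
Edit distance = dp[3][5] = 3

3


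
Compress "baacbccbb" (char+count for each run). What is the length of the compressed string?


Input: baacbccbb
Runs:
  'b' x 1 => "b1"
  'a' x 2 => "a2"
  'c' x 1 => "c1"
  'b' x 1 => "b1"
  'c' x 2 => "c2"
  'b' x 2 => "b2"
Compressed: "b1a2c1b1c2b2"
Compressed length: 12

12


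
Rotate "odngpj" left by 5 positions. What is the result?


Input: "odngpj", rotate left by 5
First 5 characters: "odngp"
Remaining characters: "j"
Concatenate remaining + first: "j" + "odngp" = "jodngp"

jodngp


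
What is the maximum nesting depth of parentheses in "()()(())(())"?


Input: "()()(())(())"
Tracking depth:
  Position 0 '(': depth becomes 1
  Position 1 ')': depth becomes 0
  Position 2 '(': depth becomes 1
  Position 3 ')': depth becomes 0
  Position 4 '(': depth becomes 1
  Position 5 '(': depth becomes 2
  Position 6 ')': depth becomes 1
  Position 7 ')': depth becomes 0
  Position 8 '(': depth becomes 1
  Position 9 '(': depth becomes 2
  Position 10 ')': depth becomes 1
  Position 11 ')': depth becomes 0
Maximum depth reached: 2

2


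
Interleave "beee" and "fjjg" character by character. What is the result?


Interleaving "beee" and "fjjg":
  Position 0: 'b' from first, 'f' from second => "bf"
  Position 1: 'e' from first, 'j' from second => "ej"
  Position 2: 'e' from first, 'j' from second => "ej"
  Position 3: 'e' from first, 'g' from second => "eg"
Result: bfejejeg

bfejejeg


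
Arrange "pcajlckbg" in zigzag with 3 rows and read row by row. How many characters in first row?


Zigzag "pcajlckbg" into 3 rows:
Placing characters:
  'p' => row 0
  'c' => row 1
  'a' => row 2
  'j' => row 1
  'l' => row 0
  'c' => row 1
  'k' => row 2
  'b' => row 1
  'g' => row 0
Rows:
  Row 0: "plg"
  Row 1: "cjcb"
  Row 2: "ak"
First row length: 3

3


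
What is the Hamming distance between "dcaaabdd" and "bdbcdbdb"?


Comparing "dcaaabdd" and "bdbcdbdb" position by position:
  Position 0: 'd' vs 'b' => differ
  Position 1: 'c' vs 'd' => differ
  Position 2: 'a' vs 'b' => differ
  Position 3: 'a' vs 'c' => differ
  Position 4: 'a' vs 'd' => differ
  Position 5: 'b' vs 'b' => same
  Position 6: 'd' vs 'd' => same
  Position 7: 'd' vs 'b' => differ
Total differences (Hamming distance): 6

6


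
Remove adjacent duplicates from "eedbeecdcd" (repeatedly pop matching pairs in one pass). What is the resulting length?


Input: eedbeecdcd
Stack-based adjacent duplicate removal:
  Read 'e': push. Stack: e
  Read 'e': matches stack top 'e' => pop. Stack: (empty)
  Read 'd': push. Stack: d
  Read 'b': push. Stack: db
  Read 'e': push. Stack: dbe
  Read 'e': matches stack top 'e' => pop. Stack: db
  Read 'c': push. Stack: dbc
  Read 'd': push. Stack: dbcd
  Read 'c': push. Stack: dbcdc
  Read 'd': push. Stack: dbcdcd
Final stack: "dbcdcd" (length 6)

6


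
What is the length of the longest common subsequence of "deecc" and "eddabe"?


LCS of "deecc" and "eddabe"
DP table:
           e    d    d    a    b    e
      0    0    0    0    0    0    0
  d   0    0    1    1    1    1    1
  e   0    1    1    1    1    1    2
  e   0    1    1    1    1    1    2
  c   0    1    1    1    1    1    2
  c   0    1    1    1    1    1    2
LCS length = dp[5][6] = 2

2


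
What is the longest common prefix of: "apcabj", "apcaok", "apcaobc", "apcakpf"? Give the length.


Words: apcabj, apcaok, apcaobc, apcakpf
  Position 0: all 'a' => match
  Position 1: all 'p' => match
  Position 2: all 'c' => match
  Position 3: all 'a' => match
  Position 4: ('b', 'o', 'o', 'k') => mismatch, stop
LCP = "apca" (length 4)

4


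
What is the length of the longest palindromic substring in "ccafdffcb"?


Input: "ccafdffcb"
Checking substrings for palindromes:
  [3:6] "fdf" (len 3) => palindrome
  [0:2] "cc" (len 2) => palindrome
  [5:7] "ff" (len 2) => palindrome
Longest palindromic substring: "fdf" with length 3

3


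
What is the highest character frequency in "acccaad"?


Input: acccaad
Character counts:
  'a': 3
  'c': 3
  'd': 1
Maximum frequency: 3

3


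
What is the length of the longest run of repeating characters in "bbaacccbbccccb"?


Input: "bbaacccbbccccb"
Scanning for longest run:
  Position 1 ('b'): continues run of 'b', length=2
  Position 2 ('a'): new char, reset run to 1
  Position 3 ('a'): continues run of 'a', length=2
  Position 4 ('c'): new char, reset run to 1
  Position 5 ('c'): continues run of 'c', length=2
  Position 6 ('c'): continues run of 'c', length=3
  Position 7 ('b'): new char, reset run to 1
  Position 8 ('b'): continues run of 'b', length=2
  Position 9 ('c'): new char, reset run to 1
  Position 10 ('c'): continues run of 'c', length=2
  Position 11 ('c'): continues run of 'c', length=3
  Position 12 ('c'): continues run of 'c', length=4
  Position 13 ('b'): new char, reset run to 1
Longest run: 'c' with length 4

4


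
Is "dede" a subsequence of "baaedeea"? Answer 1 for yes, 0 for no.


Check if "dede" is a subsequence of "baaedeea"
Greedy scan:
  Position 0 ('b'): no match needed
  Position 1 ('a'): no match needed
  Position 2 ('a'): no match needed
  Position 3 ('e'): no match needed
  Position 4 ('d'): matches sub[0] = 'd'
  Position 5 ('e'): matches sub[1] = 'e'
  Position 6 ('e'): no match needed
  Position 7 ('a'): no match needed
Only matched 2/4 characters => not a subsequence

0


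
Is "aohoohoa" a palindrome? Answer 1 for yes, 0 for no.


Input: aohoohoa
Reversed: aohoohoa
  Compare pos 0 ('a') with pos 7 ('a'): match
  Compare pos 1 ('o') with pos 6 ('o'): match
  Compare pos 2 ('h') with pos 5 ('h'): match
  Compare pos 3 ('o') with pos 4 ('o'): match
Result: palindrome

1


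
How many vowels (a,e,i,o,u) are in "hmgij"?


Input: hmgij
Checking each character:
  'h' at position 0: consonant
  'm' at position 1: consonant
  'g' at position 2: consonant
  'i' at position 3: vowel (running total: 1)
  'j' at position 4: consonant
Total vowels: 1

1


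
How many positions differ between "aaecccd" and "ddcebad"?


Comparing "aaecccd" and "ddcebad" position by position:
  Position 0: 'a' vs 'd' => DIFFER
  Position 1: 'a' vs 'd' => DIFFER
  Position 2: 'e' vs 'c' => DIFFER
  Position 3: 'c' vs 'e' => DIFFER
  Position 4: 'c' vs 'b' => DIFFER
  Position 5: 'c' vs 'a' => DIFFER
  Position 6: 'd' vs 'd' => same
Positions that differ: 6

6


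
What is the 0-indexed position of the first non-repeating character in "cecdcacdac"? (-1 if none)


Input: cecdcacdac
Character frequencies:
  'a': 2
  'c': 5
  'd': 2
  'e': 1
Scanning left to right for freq == 1:
  Position 0 ('c'): freq=5, skip
  Position 1 ('e'): unique! => answer = 1

1


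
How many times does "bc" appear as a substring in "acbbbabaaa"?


Searching for "bc" in "acbbbabaaa"
Scanning each position:
  Position 0: "ac" => no
  Position 1: "cb" => no
  Position 2: "bb" => no
  Position 3: "bb" => no
  Position 4: "ba" => no
  Position 5: "ab" => no
  Position 6: "ba" => no
  Position 7: "aa" => no
  Position 8: "aa" => no
Total occurrences: 0

0


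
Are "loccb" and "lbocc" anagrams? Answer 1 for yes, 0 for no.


Strings: "loccb", "lbocc"
Sorted first:  bcclo
Sorted second: bcclo
Sorted forms match => anagrams

1


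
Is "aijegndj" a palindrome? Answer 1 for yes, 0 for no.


Input: aijegndj
Reversed: jdngejia
  Compare pos 0 ('a') with pos 7 ('j'): MISMATCH
  Compare pos 1 ('i') with pos 6 ('d'): MISMATCH
  Compare pos 2 ('j') with pos 5 ('n'): MISMATCH
  Compare pos 3 ('e') with pos 4 ('g'): MISMATCH
Result: not a palindrome

0


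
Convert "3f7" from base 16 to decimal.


Input: "3f7" in base 16
Positional expansion:
  Digit '3' (value 3) x 16^2 = 768
  Digit 'f' (value 15) x 16^1 = 240
  Digit '7' (value 7) x 16^0 = 7
Sum = 1015

1015


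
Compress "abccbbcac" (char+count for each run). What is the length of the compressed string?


Input: abccbbcac
Runs:
  'a' x 1 => "a1"
  'b' x 1 => "b1"
  'c' x 2 => "c2"
  'b' x 2 => "b2"
  'c' x 1 => "c1"
  'a' x 1 => "a1"
  'c' x 1 => "c1"
Compressed: "a1b1c2b2c1a1c1"
Compressed length: 14

14


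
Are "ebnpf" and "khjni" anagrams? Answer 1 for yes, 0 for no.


Strings: "ebnpf", "khjni"
Sorted first:  befnp
Sorted second: hijkn
Differ at position 0: 'b' vs 'h' => not anagrams

0


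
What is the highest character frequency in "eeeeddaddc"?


Input: eeeeddaddc
Character counts:
  'a': 1
  'c': 1
  'd': 4
  'e': 4
Maximum frequency: 4

4


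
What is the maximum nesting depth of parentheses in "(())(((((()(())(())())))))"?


Input: "(())(((((()(())(())())))))"
Tracking depth:
  Position 0 '(': depth becomes 1
  Position 1 '(': depth becomes 2
  Position 2 ')': depth becomes 1
  Position 3 ')': depth becomes 0
  Position 4 '(': depth becomes 1
  Position 5 '(': depth becomes 2
  Position 6 '(': depth becomes 3
  Position 7 '(': depth becomes 4
  Position 8 '(': depth becomes 5
  Position 9 '(': depth becomes 6
  Position 10 ')': depth becomes 5
  Position 11 '(': depth becomes 6
  Position 12 '(': depth becomes 7
  Position 13 ')': depth becomes 6
  Position 14 ')': depth becomes 5
  Position 15 '(': depth becomes 6
  Position 16 '(': depth becomes 7
  Position 17 ')': depth becomes 6
  Position 18 ')': depth becomes 5
  Position 19 '(': depth becomes 6
  Position 20 ')': depth becomes 5
  Position 21 ')': depth becomes 4
  Position 22 ')': depth becomes 3
  Position 23 ')': depth becomes 2
  Position 24 ')': depth becomes 1
  Position 25 ')': depth becomes 0
Maximum depth reached: 7

7


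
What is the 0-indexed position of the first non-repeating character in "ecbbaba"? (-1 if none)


Input: ecbbaba
Character frequencies:
  'a': 2
  'b': 3
  'c': 1
  'e': 1
Scanning left to right for freq == 1:
  Position 0 ('e'): unique! => answer = 0

0


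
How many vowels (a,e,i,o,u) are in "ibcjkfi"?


Input: ibcjkfi
Checking each character:
  'i' at position 0: vowel (running total: 1)
  'b' at position 1: consonant
  'c' at position 2: consonant
  'j' at position 3: consonant
  'k' at position 4: consonant
  'f' at position 5: consonant
  'i' at position 6: vowel (running total: 2)
Total vowels: 2

2


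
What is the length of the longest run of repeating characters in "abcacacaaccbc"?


Input: "abcacacaaccbc"
Scanning for longest run:
  Position 1 ('b'): new char, reset run to 1
  Position 2 ('c'): new char, reset run to 1
  Position 3 ('a'): new char, reset run to 1
  Position 4 ('c'): new char, reset run to 1
  Position 5 ('a'): new char, reset run to 1
  Position 6 ('c'): new char, reset run to 1
  Position 7 ('a'): new char, reset run to 1
  Position 8 ('a'): continues run of 'a', length=2
  Position 9 ('c'): new char, reset run to 1
  Position 10 ('c'): continues run of 'c', length=2
  Position 11 ('b'): new char, reset run to 1
  Position 12 ('c'): new char, reset run to 1
Longest run: 'a' with length 2

2


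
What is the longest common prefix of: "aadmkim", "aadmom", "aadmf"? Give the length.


Words: aadmkim, aadmom, aadmf
  Position 0: all 'a' => match
  Position 1: all 'a' => match
  Position 2: all 'd' => match
  Position 3: all 'm' => match
  Position 4: ('k', 'o', 'f') => mismatch, stop
LCP = "aadm" (length 4)

4


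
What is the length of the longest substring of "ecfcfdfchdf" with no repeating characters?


Input: "ecfcfdfchdf"
Sliding window (track last position of each char):
  Position 0 ('e'): window [0,0] length 1 -- new best
  Position 1 ('c'): window [0,1] length 2 -- new best
  Position 2 ('f'): window [0,2] length 3 -- new best
  Position 3 ('c'): repeat (last at 1), move window start to 2
  Position 3 ('c'): window [2,3] length 2
  Position 4 ('f'): repeat (last at 2), move window start to 3
  Position 4 ('f'): window [3,4] length 2
  Position 5 ('d'): window [3,5] length 3
  Position 6 ('f'): repeat (last at 4), move window start to 5
  Position 6 ('f'): window [5,6] length 2
  Position 7 ('c'): window [5,7] length 3
  Position 8 ('h'): window [5,8] length 4 -- new best
  Position 9 ('d'): repeat (last at 5), move window start to 6
  Position 9 ('d'): window [6,9] length 4
  Position 10 ('f'): repeat (last at 6), move window start to 7
  Position 10 ('f'): window [7,10] length 4
Longest substring with no repeats: "dfch" with length 4

4


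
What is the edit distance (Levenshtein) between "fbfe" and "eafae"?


Computing edit distance: "fbfe" -> "eafae"
DP table:
           e    a    f    a    e
      0    1    2    3    4    5
  f   1    1    2    2    3    4
  b   2    2    2    3    3    4
  f   3    3    3    2    3    4
  e   4    3    4    3    3    3
Edit distance = dp[4][5] = 3

3


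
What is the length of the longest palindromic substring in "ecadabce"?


Input: "ecadabce"
Checking substrings for palindromes:
  [2:5] "ada" (len 3) => palindrome
Longest palindromic substring: "ada" with length 3

3


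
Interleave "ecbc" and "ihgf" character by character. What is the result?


Interleaving "ecbc" and "ihgf":
  Position 0: 'e' from first, 'i' from second => "ei"
  Position 1: 'c' from first, 'h' from second => "ch"
  Position 2: 'b' from first, 'g' from second => "bg"
  Position 3: 'c' from first, 'f' from second => "cf"
Result: eichbgcf

eichbgcf


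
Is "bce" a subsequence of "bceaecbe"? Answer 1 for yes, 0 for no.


Check if "bce" is a subsequence of "bceaecbe"
Greedy scan:
  Position 0 ('b'): matches sub[0] = 'b'
  Position 1 ('c'): matches sub[1] = 'c'
  Position 2 ('e'): matches sub[2] = 'e'
  Position 3 ('a'): no match needed
  Position 4 ('e'): no match needed
  Position 5 ('c'): no match needed
  Position 6 ('b'): no match needed
  Position 7 ('e'): no match needed
All 3 characters matched => is a subsequence

1


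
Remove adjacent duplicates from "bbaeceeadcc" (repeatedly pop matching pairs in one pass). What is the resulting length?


Input: bbaeceeadcc
Stack-based adjacent duplicate removal:
  Read 'b': push. Stack: b
  Read 'b': matches stack top 'b' => pop. Stack: (empty)
  Read 'a': push. Stack: a
  Read 'e': push. Stack: ae
  Read 'c': push. Stack: aec
  Read 'e': push. Stack: aece
  Read 'e': matches stack top 'e' => pop. Stack: aec
  Read 'a': push. Stack: aeca
  Read 'd': push. Stack: aecad
  Read 'c': push. Stack: aecadc
  Read 'c': matches stack top 'c' => pop. Stack: aecad
Final stack: "aecad" (length 5)

5


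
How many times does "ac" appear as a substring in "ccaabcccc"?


Searching for "ac" in "ccaabcccc"
Scanning each position:
  Position 0: "cc" => no
  Position 1: "ca" => no
  Position 2: "aa" => no
  Position 3: "ab" => no
  Position 4: "bc" => no
  Position 5: "cc" => no
  Position 6: "cc" => no
  Position 7: "cc" => no
Total occurrences: 0

0


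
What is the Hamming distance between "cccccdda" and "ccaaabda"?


Comparing "cccccdda" and "ccaaabda" position by position:
  Position 0: 'c' vs 'c' => same
  Position 1: 'c' vs 'c' => same
  Position 2: 'c' vs 'a' => differ
  Position 3: 'c' vs 'a' => differ
  Position 4: 'c' vs 'a' => differ
  Position 5: 'd' vs 'b' => differ
  Position 6: 'd' vs 'd' => same
  Position 7: 'a' vs 'a' => same
Total differences (Hamming distance): 4

4


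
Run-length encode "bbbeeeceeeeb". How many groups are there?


Input: bbbeeeceeeeb
Scanning for consecutive runs:
  Group 1: 'b' x 3 (positions 0-2)
  Group 2: 'e' x 3 (positions 3-5)
  Group 3: 'c' x 1 (positions 6-6)
  Group 4: 'e' x 4 (positions 7-10)
  Group 5: 'b' x 1 (positions 11-11)
Total groups: 5

5


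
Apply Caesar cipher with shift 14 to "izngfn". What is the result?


Caesar cipher: shift "izngfn" by 14
  'i' (pos 8) + 14 = pos 22 = 'w'
  'z' (pos 25) + 14 = pos 13 = 'n'
  'n' (pos 13) + 14 = pos 1 = 'b'
  'g' (pos 6) + 14 = pos 20 = 'u'
  'f' (pos 5) + 14 = pos 19 = 't'
  'n' (pos 13) + 14 = pos 1 = 'b'
Result: wnbutb

wnbutb


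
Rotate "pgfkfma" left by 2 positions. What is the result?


Input: "pgfkfma", rotate left by 2
First 2 characters: "pg"
Remaining characters: "fkfma"
Concatenate remaining + first: "fkfma" + "pg" = "fkfmapg"

fkfmapg


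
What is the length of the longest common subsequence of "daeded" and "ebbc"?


LCS of "daeded" and "ebbc"
DP table:
           e    b    b    c
      0    0    0    0    0
  d   0    0    0    0    0
  a   0    0    0    0    0
  e   0    1    1    1    1
  d   0    1    1    1    1
  e   0    1    1    1    1
  d   0    1    1    1    1
LCS length = dp[6][4] = 1

1


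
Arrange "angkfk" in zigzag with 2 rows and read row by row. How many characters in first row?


Zigzag "angkfk" into 2 rows:
Placing characters:
  'a' => row 0
  'n' => row 1
  'g' => row 0
  'k' => row 1
  'f' => row 0
  'k' => row 1
Rows:
  Row 0: "agf"
  Row 1: "nkk"
First row length: 3

3


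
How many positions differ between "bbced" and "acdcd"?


Comparing "bbced" and "acdcd" position by position:
  Position 0: 'b' vs 'a' => DIFFER
  Position 1: 'b' vs 'c' => DIFFER
  Position 2: 'c' vs 'd' => DIFFER
  Position 3: 'e' vs 'c' => DIFFER
  Position 4: 'd' vs 'd' => same
Positions that differ: 4

4


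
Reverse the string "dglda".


Input: dglda
Reading characters right to left:
  Position 4: 'a'
  Position 3: 'd'
  Position 2: 'l'
  Position 1: 'g'
  Position 0: 'd'
Reversed: adlgd

adlgd


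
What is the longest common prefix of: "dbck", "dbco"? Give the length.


Words: dbck, dbco
  Position 0: all 'd' => match
  Position 1: all 'b' => match
  Position 2: all 'c' => match
  Position 3: ('k', 'o') => mismatch, stop
LCP = "dbc" (length 3)

3


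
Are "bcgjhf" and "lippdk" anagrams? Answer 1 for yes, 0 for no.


Strings: "bcgjhf", "lippdk"
Sorted first:  bcfghj
Sorted second: diklpp
Differ at position 0: 'b' vs 'd' => not anagrams

0


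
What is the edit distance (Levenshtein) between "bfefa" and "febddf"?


Computing edit distance: "bfefa" -> "febddf"
DP table:
           f    e    b    d    d    f
      0    1    2    3    4    5    6
  b   1    1    2    2    3    4    5
  f   2    1    2    3    3    4    4
  e   3    2    1    2    3    4    5
  f   4    3    2    2    3    4    4
  a   5    4    3    3    3    4    5
Edit distance = dp[5][6] = 5

5


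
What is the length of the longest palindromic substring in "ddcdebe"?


Input: "ddcdebe"
Checking substrings for palindromes:
  [1:4] "dcd" (len 3) => palindrome
  [4:7] "ebe" (len 3) => palindrome
  [0:2] "dd" (len 2) => palindrome
Longest palindromic substring: "dcd" with length 3

3


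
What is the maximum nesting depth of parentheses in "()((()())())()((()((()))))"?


Input: "()((()())())()((()((()))))"
Tracking depth:
  Position 0 '(': depth becomes 1
  Position 1 ')': depth becomes 0
  Position 2 '(': depth becomes 1
  Position 3 '(': depth becomes 2
  Position 4 '(': depth becomes 3
  Position 5 ')': depth becomes 2
  Position 6 '(': depth becomes 3
  Position 7 ')': depth becomes 2
  Position 8 ')': depth becomes 1
  Position 9 '(': depth becomes 2
  Position 10 ')': depth becomes 1
  Position 11 ')': depth becomes 0
  Position 12 '(': depth becomes 1
  Position 13 ')': depth becomes 0
  Position 14 '(': depth becomes 1
  Position 15 '(': depth becomes 2
  Position 16 '(': depth becomes 3
  Position 17 ')': depth becomes 2
  Position 18 '(': depth becomes 3
  Position 19 '(': depth becomes 4
  Position 20 '(': depth becomes 5
  Position 21 ')': depth becomes 4
  Position 22 ')': depth becomes 3
  Position 23 ')': depth becomes 2
  Position 24 ')': depth becomes 1
  Position 25 ')': depth becomes 0
Maximum depth reached: 5

5


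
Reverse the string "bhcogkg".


Input: bhcogkg
Reading characters right to left:
  Position 6: 'g'
  Position 5: 'k'
  Position 4: 'g'
  Position 3: 'o'
  Position 2: 'c'
  Position 1: 'h'
  Position 0: 'b'
Reversed: gkgochb

gkgochb


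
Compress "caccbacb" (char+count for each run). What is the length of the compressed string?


Input: caccbacb
Runs:
  'c' x 1 => "c1"
  'a' x 1 => "a1"
  'c' x 2 => "c2"
  'b' x 1 => "b1"
  'a' x 1 => "a1"
  'c' x 1 => "c1"
  'b' x 1 => "b1"
Compressed: "c1a1c2b1a1c1b1"
Compressed length: 14

14


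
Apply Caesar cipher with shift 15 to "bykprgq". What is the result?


Caesar cipher: shift "bykprgq" by 15
  'b' (pos 1) + 15 = pos 16 = 'q'
  'y' (pos 24) + 15 = pos 13 = 'n'
  'k' (pos 10) + 15 = pos 25 = 'z'
  'p' (pos 15) + 15 = pos 4 = 'e'
  'r' (pos 17) + 15 = pos 6 = 'g'
  'g' (pos 6) + 15 = pos 21 = 'v'
  'q' (pos 16) + 15 = pos 5 = 'f'
Result: qnzegvf

qnzegvf


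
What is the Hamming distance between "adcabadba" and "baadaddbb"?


Comparing "adcabadba" and "baadaddbb" position by position:
  Position 0: 'a' vs 'b' => differ
  Position 1: 'd' vs 'a' => differ
  Position 2: 'c' vs 'a' => differ
  Position 3: 'a' vs 'd' => differ
  Position 4: 'b' vs 'a' => differ
  Position 5: 'a' vs 'd' => differ
  Position 6: 'd' vs 'd' => same
  Position 7: 'b' vs 'b' => same
  Position 8: 'a' vs 'b' => differ
Total differences (Hamming distance): 7

7


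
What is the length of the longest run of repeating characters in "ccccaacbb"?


Input: "ccccaacbb"
Scanning for longest run:
  Position 1 ('c'): continues run of 'c', length=2
  Position 2 ('c'): continues run of 'c', length=3
  Position 3 ('c'): continues run of 'c', length=4
  Position 4 ('a'): new char, reset run to 1
  Position 5 ('a'): continues run of 'a', length=2
  Position 6 ('c'): new char, reset run to 1
  Position 7 ('b'): new char, reset run to 1
  Position 8 ('b'): continues run of 'b', length=2
Longest run: 'c' with length 4

4


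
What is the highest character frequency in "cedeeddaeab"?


Input: cedeeddaeab
Character counts:
  'a': 2
  'b': 1
  'c': 1
  'd': 3
  'e': 4
Maximum frequency: 4

4


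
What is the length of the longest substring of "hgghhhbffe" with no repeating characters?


Input: "hgghhhbffe"
Sliding window (track last position of each char):
  Position 0 ('h'): window [0,0] length 1 -- new best
  Position 1 ('g'): window [0,1] length 2 -- new best
  Position 2 ('g'): repeat (last at 1), move window start to 2
  Position 2 ('g'): window [2,2] length 1
  Position 3 ('h'): window [2,3] length 2
  Position 4 ('h'): repeat (last at 3), move window start to 4
  Position 4 ('h'): window [4,4] length 1
  Position 5 ('h'): repeat (last at 4), move window start to 5
  Position 5 ('h'): window [5,5] length 1
  Position 6 ('b'): window [5,6] length 2
  Position 7 ('f'): window [5,7] length 3 -- new best
  Position 8 ('f'): repeat (last at 7), move window start to 8
  Position 8 ('f'): window [8,8] length 1
  Position 9 ('e'): window [8,9] length 2
Longest substring with no repeats: "hbf" with length 3

3


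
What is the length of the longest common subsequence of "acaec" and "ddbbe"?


LCS of "acaec" and "ddbbe"
DP table:
           d    d    b    b    e
      0    0    0    0    0    0
  a   0    0    0    0    0    0
  c   0    0    0    0    0    0
  a   0    0    0    0    0    0
  e   0    0    0    0    0    1
  c   0    0    0    0    0    1
LCS length = dp[5][5] = 1

1


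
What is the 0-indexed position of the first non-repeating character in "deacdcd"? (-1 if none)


Input: deacdcd
Character frequencies:
  'a': 1
  'c': 2
  'd': 3
  'e': 1
Scanning left to right for freq == 1:
  Position 0 ('d'): freq=3, skip
  Position 1 ('e'): unique! => answer = 1

1


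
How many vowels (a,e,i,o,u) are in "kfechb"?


Input: kfechb
Checking each character:
  'k' at position 0: consonant
  'f' at position 1: consonant
  'e' at position 2: vowel (running total: 1)
  'c' at position 3: consonant
  'h' at position 4: consonant
  'b' at position 5: consonant
Total vowels: 1

1


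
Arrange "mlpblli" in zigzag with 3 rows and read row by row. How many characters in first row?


Zigzag "mlpblli" into 3 rows:
Placing characters:
  'm' => row 0
  'l' => row 1
  'p' => row 2
  'b' => row 1
  'l' => row 0
  'l' => row 1
  'i' => row 2
Rows:
  Row 0: "ml"
  Row 1: "lbl"
  Row 2: "pi"
First row length: 2

2


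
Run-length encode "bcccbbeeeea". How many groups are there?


Input: bcccbbeeeea
Scanning for consecutive runs:
  Group 1: 'b' x 1 (positions 0-0)
  Group 2: 'c' x 3 (positions 1-3)
  Group 3: 'b' x 2 (positions 4-5)
  Group 4: 'e' x 4 (positions 6-9)
  Group 5: 'a' x 1 (positions 10-10)
Total groups: 5

5


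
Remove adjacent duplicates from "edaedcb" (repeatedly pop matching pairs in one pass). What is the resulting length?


Input: edaedcb
Stack-based adjacent duplicate removal:
  Read 'e': push. Stack: e
  Read 'd': push. Stack: ed
  Read 'a': push. Stack: eda
  Read 'e': push. Stack: edae
  Read 'd': push. Stack: edaed
  Read 'c': push. Stack: edaedc
  Read 'b': push. Stack: edaedcb
Final stack: "edaedcb" (length 7)

7


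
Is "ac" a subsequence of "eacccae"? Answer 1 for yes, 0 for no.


Check if "ac" is a subsequence of "eacccae"
Greedy scan:
  Position 0 ('e'): no match needed
  Position 1 ('a'): matches sub[0] = 'a'
  Position 2 ('c'): matches sub[1] = 'c'
  Position 3 ('c'): no match needed
  Position 4 ('c'): no match needed
  Position 5 ('a'): no match needed
  Position 6 ('e'): no match needed
All 2 characters matched => is a subsequence

1


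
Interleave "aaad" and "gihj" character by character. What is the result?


Interleaving "aaad" and "gihj":
  Position 0: 'a' from first, 'g' from second => "ag"
  Position 1: 'a' from first, 'i' from second => "ai"
  Position 2: 'a' from first, 'h' from second => "ah"
  Position 3: 'd' from first, 'j' from second => "dj"
Result: agaiahdj

agaiahdj


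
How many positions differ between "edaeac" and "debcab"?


Comparing "edaeac" and "debcab" position by position:
  Position 0: 'e' vs 'd' => DIFFER
  Position 1: 'd' vs 'e' => DIFFER
  Position 2: 'a' vs 'b' => DIFFER
  Position 3: 'e' vs 'c' => DIFFER
  Position 4: 'a' vs 'a' => same
  Position 5: 'c' vs 'b' => DIFFER
Positions that differ: 5

5


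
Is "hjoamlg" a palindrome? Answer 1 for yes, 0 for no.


Input: hjoamlg
Reversed: glmaojh
  Compare pos 0 ('h') with pos 6 ('g'): MISMATCH
  Compare pos 1 ('j') with pos 5 ('l'): MISMATCH
  Compare pos 2 ('o') with pos 4 ('m'): MISMATCH
Result: not a palindrome

0


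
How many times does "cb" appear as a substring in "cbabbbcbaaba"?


Searching for "cb" in "cbabbbcbaaba"
Scanning each position:
  Position 0: "cb" => MATCH
  Position 1: "ba" => no
  Position 2: "ab" => no
  Position 3: "bb" => no
  Position 4: "bb" => no
  Position 5: "bc" => no
  Position 6: "cb" => MATCH
  Position 7: "ba" => no
  Position 8: "aa" => no
  Position 9: "ab" => no
  Position 10: "ba" => no
Total occurrences: 2

2


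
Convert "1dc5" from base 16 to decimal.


Input: "1dc5" in base 16
Positional expansion:
  Digit '1' (value 1) x 16^3 = 4096
  Digit 'd' (value 13) x 16^2 = 3328
  Digit 'c' (value 12) x 16^1 = 192
  Digit '5' (value 5) x 16^0 = 5
Sum = 7621

7621


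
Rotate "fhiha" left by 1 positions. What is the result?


Input: "fhiha", rotate left by 1
First 1 characters: "f"
Remaining characters: "hiha"
Concatenate remaining + first: "hiha" + "f" = "hihaf"

hihaf


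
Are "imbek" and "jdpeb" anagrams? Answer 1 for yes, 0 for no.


Strings: "imbek", "jdpeb"
Sorted first:  beikm
Sorted second: bdejp
Differ at position 1: 'e' vs 'd' => not anagrams

0


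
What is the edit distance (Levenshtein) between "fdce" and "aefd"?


Computing edit distance: "fdce" -> "aefd"
DP table:
           a    e    f    d
      0    1    2    3    4
  f   1    1    2    2    3
  d   2    2    2    3    2
  c   3    3    3    3    3
  e   4    4    3    4    4
Edit distance = dp[4][4] = 4

4


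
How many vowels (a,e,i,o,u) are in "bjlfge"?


Input: bjlfge
Checking each character:
  'b' at position 0: consonant
  'j' at position 1: consonant
  'l' at position 2: consonant
  'f' at position 3: consonant
  'g' at position 4: consonant
  'e' at position 5: vowel (running total: 1)
Total vowels: 1

1


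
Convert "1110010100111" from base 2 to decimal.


Input: "1110010100111" in base 2
Positional expansion:
  Digit '1' (value 1) x 2^12 = 4096
  Digit '1' (value 1) x 2^11 = 2048
  Digit '1' (value 1) x 2^10 = 1024
  Digit '0' (value 0) x 2^9 = 0
  Digit '0' (value 0) x 2^8 = 0
  Digit '1' (value 1) x 2^7 = 128
  Digit '0' (value 0) x 2^6 = 0
  Digit '1' (value 1) x 2^5 = 32
  Digit '0' (value 0) x 2^4 = 0
  Digit '0' (value 0) x 2^3 = 0
  Digit '1' (value 1) x 2^2 = 4
  Digit '1' (value 1) x 2^1 = 2
  Digit '1' (value 1) x 2^0 = 1
Sum = 7335

7335


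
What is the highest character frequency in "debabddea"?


Input: debabddea
Character counts:
  'a': 2
  'b': 2
  'd': 3
  'e': 2
Maximum frequency: 3

3


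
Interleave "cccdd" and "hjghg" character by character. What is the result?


Interleaving "cccdd" and "hjghg":
  Position 0: 'c' from first, 'h' from second => "ch"
  Position 1: 'c' from first, 'j' from second => "cj"
  Position 2: 'c' from first, 'g' from second => "cg"
  Position 3: 'd' from first, 'h' from second => "dh"
  Position 4: 'd' from first, 'g' from second => "dg"
Result: chcjcgdhdg

chcjcgdhdg


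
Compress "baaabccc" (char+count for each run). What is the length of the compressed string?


Input: baaabccc
Runs:
  'b' x 1 => "b1"
  'a' x 3 => "a3"
  'b' x 1 => "b1"
  'c' x 3 => "c3"
Compressed: "b1a3b1c3"
Compressed length: 8

8


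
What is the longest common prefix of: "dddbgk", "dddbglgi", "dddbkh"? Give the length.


Words: dddbgk, dddbglgi, dddbkh
  Position 0: all 'd' => match
  Position 1: all 'd' => match
  Position 2: all 'd' => match
  Position 3: all 'b' => match
  Position 4: ('g', 'g', 'k') => mismatch, stop
LCP = "dddb" (length 4)

4


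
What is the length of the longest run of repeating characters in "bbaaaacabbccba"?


Input: "bbaaaacabbccba"
Scanning for longest run:
  Position 1 ('b'): continues run of 'b', length=2
  Position 2 ('a'): new char, reset run to 1
  Position 3 ('a'): continues run of 'a', length=2
  Position 4 ('a'): continues run of 'a', length=3
  Position 5 ('a'): continues run of 'a', length=4
  Position 6 ('c'): new char, reset run to 1
  Position 7 ('a'): new char, reset run to 1
  Position 8 ('b'): new char, reset run to 1
  Position 9 ('b'): continues run of 'b', length=2
  Position 10 ('c'): new char, reset run to 1
  Position 11 ('c'): continues run of 'c', length=2
  Position 12 ('b'): new char, reset run to 1
  Position 13 ('a'): new char, reset run to 1
Longest run: 'a' with length 4

4


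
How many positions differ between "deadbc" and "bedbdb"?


Comparing "deadbc" and "bedbdb" position by position:
  Position 0: 'd' vs 'b' => DIFFER
  Position 1: 'e' vs 'e' => same
  Position 2: 'a' vs 'd' => DIFFER
  Position 3: 'd' vs 'b' => DIFFER
  Position 4: 'b' vs 'd' => DIFFER
  Position 5: 'c' vs 'b' => DIFFER
Positions that differ: 5

5
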